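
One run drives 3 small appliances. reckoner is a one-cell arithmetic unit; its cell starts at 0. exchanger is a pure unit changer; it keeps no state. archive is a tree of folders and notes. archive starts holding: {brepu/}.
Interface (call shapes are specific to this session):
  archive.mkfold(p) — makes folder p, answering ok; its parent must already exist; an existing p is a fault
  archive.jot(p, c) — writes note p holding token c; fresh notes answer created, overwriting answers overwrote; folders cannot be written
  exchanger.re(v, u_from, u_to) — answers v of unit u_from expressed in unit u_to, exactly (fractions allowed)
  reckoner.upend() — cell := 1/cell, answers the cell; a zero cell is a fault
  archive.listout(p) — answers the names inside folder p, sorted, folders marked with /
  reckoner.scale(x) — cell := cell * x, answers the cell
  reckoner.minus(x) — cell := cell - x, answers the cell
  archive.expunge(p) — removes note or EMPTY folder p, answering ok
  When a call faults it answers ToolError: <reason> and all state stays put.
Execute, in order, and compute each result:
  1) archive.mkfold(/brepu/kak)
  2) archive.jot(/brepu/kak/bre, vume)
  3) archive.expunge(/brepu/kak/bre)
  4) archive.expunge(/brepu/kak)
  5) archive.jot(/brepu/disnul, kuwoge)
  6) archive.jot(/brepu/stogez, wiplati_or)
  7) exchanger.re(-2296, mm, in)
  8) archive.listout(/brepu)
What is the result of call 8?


Answer: [disnul, stogez]

Derivation:
>> mkfold(p=/brepu/kak)
<< ok
>> jot(p=/brepu/kak/bre, c=vume)
<< created
>> expunge(p=/brepu/kak/bre)
<< ok
>> expunge(p=/brepu/kak)
<< ok
>> jot(p=/brepu/disnul, c=kuwoge)
<< created
>> jot(p=/brepu/stogez, c=wiplati_or)
<< created
>> re(v=-2296, u_from=mm, u_to=in)
<< -11480/127
>> listout(p=/brepu)
<< [disnul, stogez]


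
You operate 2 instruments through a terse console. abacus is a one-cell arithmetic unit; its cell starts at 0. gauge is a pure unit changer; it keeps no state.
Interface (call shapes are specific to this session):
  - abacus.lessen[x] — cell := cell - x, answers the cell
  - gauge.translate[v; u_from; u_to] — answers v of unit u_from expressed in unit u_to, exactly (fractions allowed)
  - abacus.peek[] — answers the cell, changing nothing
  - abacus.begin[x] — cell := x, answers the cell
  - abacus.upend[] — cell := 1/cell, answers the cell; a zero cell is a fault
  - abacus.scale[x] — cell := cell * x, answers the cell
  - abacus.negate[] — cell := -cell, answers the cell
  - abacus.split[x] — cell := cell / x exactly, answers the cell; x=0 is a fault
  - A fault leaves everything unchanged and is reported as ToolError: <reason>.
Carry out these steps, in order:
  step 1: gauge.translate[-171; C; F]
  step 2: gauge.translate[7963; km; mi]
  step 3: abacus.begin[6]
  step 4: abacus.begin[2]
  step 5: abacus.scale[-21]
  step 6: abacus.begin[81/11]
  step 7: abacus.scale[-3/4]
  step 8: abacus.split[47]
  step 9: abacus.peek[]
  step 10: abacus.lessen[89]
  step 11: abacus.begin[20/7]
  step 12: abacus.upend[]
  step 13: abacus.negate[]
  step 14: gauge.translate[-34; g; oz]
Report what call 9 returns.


I try translate on -171, C, F, giving -1379/5.
I invoke translate on 7963, km, mi: 124421875/25146.
I use begin on 6, yielding 6.
I invoke begin on 2, and see 2.
Using scale on -21, and get -42.
Then begin on 81/11, and see 81/11.
I run scale on -3/4, — result: -243/44.
Using split on 47, and get -243/2068.
Calling peek, and get -243/2068.
I invoke lessen on 89, — result: -184295/2068.
Then begin on 20/7, and see 20/7.
I invoke upend(), giving 7/20.
I invoke negate(), which returns -7/20.
I use translate on -34, g, oz: -54400000/45359237.

Answer: -243/2068


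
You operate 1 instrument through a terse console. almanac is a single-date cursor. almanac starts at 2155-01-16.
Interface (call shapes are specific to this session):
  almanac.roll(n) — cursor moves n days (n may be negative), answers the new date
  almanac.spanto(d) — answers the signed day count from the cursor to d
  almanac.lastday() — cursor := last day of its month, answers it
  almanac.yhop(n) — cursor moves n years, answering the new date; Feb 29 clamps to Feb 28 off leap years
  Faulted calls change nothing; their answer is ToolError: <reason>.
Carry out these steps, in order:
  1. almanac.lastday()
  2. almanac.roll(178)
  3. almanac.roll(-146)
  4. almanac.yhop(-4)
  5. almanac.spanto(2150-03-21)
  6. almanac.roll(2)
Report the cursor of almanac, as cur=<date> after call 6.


Answer: cur=2151-03-06

Derivation:
==> almanac.lastday()
<== 2155-01-31
==> almanac.roll(178)
<== 2155-07-28
==> almanac.roll(-146)
<== 2155-03-04
==> almanac.yhop(-4)
<== 2151-03-04
==> almanac.spanto(2150-03-21)
<== -348
==> almanac.roll(2)
<== 2151-03-06


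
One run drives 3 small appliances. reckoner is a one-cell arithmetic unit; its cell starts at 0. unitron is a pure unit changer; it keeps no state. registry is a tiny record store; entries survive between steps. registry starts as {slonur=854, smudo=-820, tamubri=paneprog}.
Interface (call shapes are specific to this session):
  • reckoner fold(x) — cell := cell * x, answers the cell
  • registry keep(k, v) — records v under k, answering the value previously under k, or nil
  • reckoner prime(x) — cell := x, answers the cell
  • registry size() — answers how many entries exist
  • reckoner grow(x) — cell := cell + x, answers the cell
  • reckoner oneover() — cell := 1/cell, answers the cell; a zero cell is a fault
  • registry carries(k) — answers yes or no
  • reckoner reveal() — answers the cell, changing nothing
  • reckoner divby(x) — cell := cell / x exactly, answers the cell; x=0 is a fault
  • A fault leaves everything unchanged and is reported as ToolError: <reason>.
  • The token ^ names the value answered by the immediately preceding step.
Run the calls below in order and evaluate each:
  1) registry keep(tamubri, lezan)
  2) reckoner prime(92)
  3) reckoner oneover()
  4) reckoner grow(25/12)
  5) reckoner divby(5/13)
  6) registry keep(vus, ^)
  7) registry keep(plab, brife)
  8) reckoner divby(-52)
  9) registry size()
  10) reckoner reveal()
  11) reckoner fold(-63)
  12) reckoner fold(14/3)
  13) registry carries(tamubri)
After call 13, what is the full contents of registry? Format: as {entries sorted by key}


Answer: {plab=brife, slonur=854, smudo=-820, tamubri=lezan, vus=3757/690}

Derivation:
-- 1. registry keep(k=tamubri, v=lezan) == paneprog
-- 2. reckoner prime(x=92) == 92
-- 3. reckoner oneover() == 1/92
-- 4. reckoner grow(x=25/12) == 289/138
-- 5. reckoner divby(x=5/13) == 3757/690
-- 6. registry keep(k=vus, v=^) == nil
-- 7. registry keep(k=plab, v=brife) == nil
-- 8. reckoner divby(x=-52) == -289/2760
-- 9. registry size() == 5
-- 10. reckoner reveal() == -289/2760
-- 11. reckoner fold(x=-63) == 6069/920
-- 12. reckoner fold(x=14/3) == 14161/460
-- 13. registry carries(k=tamubri) == yes


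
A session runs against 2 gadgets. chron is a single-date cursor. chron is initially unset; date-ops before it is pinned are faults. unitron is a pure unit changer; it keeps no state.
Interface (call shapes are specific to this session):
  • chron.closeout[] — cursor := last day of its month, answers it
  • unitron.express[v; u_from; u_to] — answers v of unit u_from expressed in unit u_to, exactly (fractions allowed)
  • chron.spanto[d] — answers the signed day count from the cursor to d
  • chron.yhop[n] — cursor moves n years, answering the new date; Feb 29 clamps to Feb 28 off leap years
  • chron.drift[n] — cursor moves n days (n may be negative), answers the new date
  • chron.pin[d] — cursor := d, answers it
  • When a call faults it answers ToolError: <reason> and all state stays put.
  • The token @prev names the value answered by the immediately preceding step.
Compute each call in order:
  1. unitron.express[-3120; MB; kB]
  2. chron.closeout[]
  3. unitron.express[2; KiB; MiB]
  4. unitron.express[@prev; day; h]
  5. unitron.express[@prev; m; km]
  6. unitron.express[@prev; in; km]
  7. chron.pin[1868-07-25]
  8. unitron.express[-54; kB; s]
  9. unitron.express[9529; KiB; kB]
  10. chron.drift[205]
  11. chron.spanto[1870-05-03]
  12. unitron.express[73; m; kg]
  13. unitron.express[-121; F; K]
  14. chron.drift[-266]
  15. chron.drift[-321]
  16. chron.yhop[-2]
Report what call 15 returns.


Answer: 1867-07-09

Derivation:
# 1. express(v→-3120, u_from→MB, u_to→kB) : -3120000
# 2. closeout() : ToolError: no date set
# 3. express(v→2, u_from→KiB, u_to→MiB) : 1/512
# 4. express(v→@prev, u_from→day, u_to→h) : 3/64
# 5. express(v→@prev, u_from→m, u_to→km) : 3/64000
# 6. express(v→@prev, u_from→in, u_to→km) : 381/320000000000
# 7. pin(d→1868-07-25) : 1868-07-25
# 8. express(v→-54, u_from→kB, u_to→s) : ToolError: incompatible units
# 9. express(v→9529, u_from→KiB, u_to→kB) : 1219712/125
# 10. drift(n→205) : 1869-02-15
# 11. spanto(d→1870-05-03) : 442
# 12. express(v→73, u_from→m, u_to→kg) : ToolError: incompatible units
# 13. express(v→-121, u_from→F, u_to→K) : 3763/20
# 14. drift(n→-266) : 1868-05-25
# 15. drift(n→-321) : 1867-07-09
# 16. yhop(n→-2) : 1865-07-09


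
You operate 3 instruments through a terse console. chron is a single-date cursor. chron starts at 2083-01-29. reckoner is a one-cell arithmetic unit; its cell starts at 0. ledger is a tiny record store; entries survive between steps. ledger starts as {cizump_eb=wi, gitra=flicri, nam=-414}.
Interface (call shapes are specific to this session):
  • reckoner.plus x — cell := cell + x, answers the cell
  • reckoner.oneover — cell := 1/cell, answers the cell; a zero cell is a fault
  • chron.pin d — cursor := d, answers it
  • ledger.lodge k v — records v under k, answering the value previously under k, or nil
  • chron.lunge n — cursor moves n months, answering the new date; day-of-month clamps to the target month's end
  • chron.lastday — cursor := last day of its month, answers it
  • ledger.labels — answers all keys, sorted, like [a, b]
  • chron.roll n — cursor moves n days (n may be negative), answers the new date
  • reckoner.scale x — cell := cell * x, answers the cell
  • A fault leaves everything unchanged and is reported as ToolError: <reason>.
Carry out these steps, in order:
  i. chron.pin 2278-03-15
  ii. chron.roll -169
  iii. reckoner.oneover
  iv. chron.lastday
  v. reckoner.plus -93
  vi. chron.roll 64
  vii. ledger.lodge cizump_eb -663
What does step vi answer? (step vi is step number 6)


Answer: 2277-12-03

Derivation:
CALL chron.pin[d: 2278-03-15]
RET  2278-03-15
CALL chron.roll[n: -169]
RET  2277-09-27
CALL reckoner.oneover[]
RET  ToolError: reciprocal of zero
CALL chron.lastday[]
RET  2277-09-30
CALL reckoner.plus[x: -93]
RET  -93
CALL chron.roll[n: 64]
RET  2277-12-03
CALL ledger.lodge[k: cizump_eb; v: -663]
RET  wi


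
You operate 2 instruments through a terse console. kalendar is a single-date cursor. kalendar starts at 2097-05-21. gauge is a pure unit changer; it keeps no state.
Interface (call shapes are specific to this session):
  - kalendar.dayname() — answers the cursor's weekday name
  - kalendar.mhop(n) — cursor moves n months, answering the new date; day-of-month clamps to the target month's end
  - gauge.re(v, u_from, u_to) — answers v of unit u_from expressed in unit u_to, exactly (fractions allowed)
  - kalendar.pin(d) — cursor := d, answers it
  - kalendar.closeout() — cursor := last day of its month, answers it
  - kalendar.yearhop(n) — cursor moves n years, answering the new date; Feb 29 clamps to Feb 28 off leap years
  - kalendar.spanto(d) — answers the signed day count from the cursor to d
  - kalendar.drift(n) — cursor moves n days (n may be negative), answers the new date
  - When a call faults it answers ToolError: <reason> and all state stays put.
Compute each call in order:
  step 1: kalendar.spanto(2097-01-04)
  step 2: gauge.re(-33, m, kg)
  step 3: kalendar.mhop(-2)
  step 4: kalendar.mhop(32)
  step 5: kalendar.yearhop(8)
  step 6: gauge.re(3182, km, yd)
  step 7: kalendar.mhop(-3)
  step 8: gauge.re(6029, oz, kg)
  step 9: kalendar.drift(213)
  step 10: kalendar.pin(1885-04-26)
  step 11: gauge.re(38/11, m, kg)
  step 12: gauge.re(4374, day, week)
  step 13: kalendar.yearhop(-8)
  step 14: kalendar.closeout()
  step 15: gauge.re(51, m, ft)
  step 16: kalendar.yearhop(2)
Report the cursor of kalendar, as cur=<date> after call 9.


Now I run kalendar.spanto passing d: 2097-01-04, and get -137.
I use gauge.re passing v: -33, u_from: m, u_to: kg, which returns ToolError: incompatible units.
I call kalendar.mhop passing n: -2, yielding 2097-03-21.
I use kalendar.mhop passing n: 32, giving 2099-11-21.
Invoking kalendar.yearhop passing n: 8, and get 2107-11-21.
I call gauge.re passing v: 3182, u_from: km, u_to: yd, giving 3977500000/1143.
I use kalendar.mhop passing n: -3, and observe 2107-08-21.
I invoke gauge.re passing v: 6029, u_from: oz, u_to: kg, yielding 273470839873/1600000000.
I invoke kalendar.drift passing n: 213: 2108-03-21.
I invoke kalendar.pin passing d: 1885-04-26: 1885-04-26.
Now I run gauge.re passing v: 38/11, u_from: m, u_to: kg, and get ToolError: incompatible units.
Invoking gauge.re passing v: 4374, u_from: day, u_to: week, and observe 4374/7.
Next I call kalendar.yearhop passing n: -8, giving 1877-04-26.
Now I run kalendar.closeout, and get 1877-04-30.
I invoke gauge.re passing v: 51, u_from: m, u_to: ft, → 21250/127.
I use kalendar.yearhop passing n: 2, giving 1879-04-30.

Answer: cur=2108-03-21


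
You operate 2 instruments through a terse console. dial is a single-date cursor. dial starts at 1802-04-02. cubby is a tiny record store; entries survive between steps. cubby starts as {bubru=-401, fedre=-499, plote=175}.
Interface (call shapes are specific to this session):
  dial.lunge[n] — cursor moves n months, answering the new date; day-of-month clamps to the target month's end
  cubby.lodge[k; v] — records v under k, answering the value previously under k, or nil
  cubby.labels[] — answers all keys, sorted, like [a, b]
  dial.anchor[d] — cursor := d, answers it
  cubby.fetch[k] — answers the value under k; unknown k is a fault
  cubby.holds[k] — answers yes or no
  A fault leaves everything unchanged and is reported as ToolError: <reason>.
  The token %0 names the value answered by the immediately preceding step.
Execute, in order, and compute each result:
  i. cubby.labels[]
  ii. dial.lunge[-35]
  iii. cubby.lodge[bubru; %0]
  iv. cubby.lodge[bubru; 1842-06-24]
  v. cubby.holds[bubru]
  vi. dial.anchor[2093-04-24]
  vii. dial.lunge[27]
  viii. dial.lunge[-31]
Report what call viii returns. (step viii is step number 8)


# 1. cubby.labels() ~> [bubru, fedre, plote]
# 2. dial.lunge(n='-35') ~> 1799-05-02
# 3. cubby.lodge(k='bubru', v='%0') ~> -401
# 4. cubby.lodge(k='bubru', v='1842-06-24') ~> 1799-05-02
# 5. cubby.holds(k='bubru') ~> yes
# 6. dial.anchor(d='2093-04-24') ~> 2093-04-24
# 7. dial.lunge(n='27') ~> 2095-07-24
# 8. dial.lunge(n='-31') ~> 2092-12-24

Answer: 2092-12-24


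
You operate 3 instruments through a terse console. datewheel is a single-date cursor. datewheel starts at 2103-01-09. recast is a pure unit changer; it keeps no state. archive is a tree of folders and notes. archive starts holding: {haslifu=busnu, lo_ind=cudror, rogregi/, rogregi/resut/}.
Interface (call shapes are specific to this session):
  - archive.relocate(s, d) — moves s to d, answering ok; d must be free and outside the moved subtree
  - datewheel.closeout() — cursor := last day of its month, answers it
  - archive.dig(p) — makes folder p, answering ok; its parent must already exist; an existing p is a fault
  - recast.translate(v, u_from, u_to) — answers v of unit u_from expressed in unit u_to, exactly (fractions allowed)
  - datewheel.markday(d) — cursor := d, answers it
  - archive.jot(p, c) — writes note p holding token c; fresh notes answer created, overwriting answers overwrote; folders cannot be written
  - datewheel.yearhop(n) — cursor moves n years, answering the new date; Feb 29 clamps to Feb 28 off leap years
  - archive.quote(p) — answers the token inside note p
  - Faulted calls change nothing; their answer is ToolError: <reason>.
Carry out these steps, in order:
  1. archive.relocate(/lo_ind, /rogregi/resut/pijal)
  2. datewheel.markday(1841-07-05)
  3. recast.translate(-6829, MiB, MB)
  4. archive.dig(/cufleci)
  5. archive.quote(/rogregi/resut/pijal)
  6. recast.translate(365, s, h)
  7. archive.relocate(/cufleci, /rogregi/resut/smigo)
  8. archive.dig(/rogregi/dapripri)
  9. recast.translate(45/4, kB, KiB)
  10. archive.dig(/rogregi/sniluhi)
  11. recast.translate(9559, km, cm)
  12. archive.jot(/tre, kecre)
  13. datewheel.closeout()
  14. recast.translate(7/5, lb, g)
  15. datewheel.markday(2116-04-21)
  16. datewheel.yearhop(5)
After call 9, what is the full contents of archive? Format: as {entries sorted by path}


I use relocate with s→/lo_ind, d→/rogregi/resut/pijal, → ok.
Invoking markday with d→1841-07-05, and get 1841-07-05.
Next I call translate with v→-6829, u_from→MiB, u_to→MB, and see -111886336/15625.
Using dig with p→/cufleci, — result: ok.
Next I call quote with p→/rogregi/resut/pijal, which returns cudror.
Calling translate with v→365, u_from→s, u_to→h, — result: 73/720.
Now I run relocate with s→/cufleci, d→/rogregi/resut/smigo, yielding ok.
Now I run dig with p→/rogregi/dapripri, — result: ok.
I try translate with v→45/4, u_from→kB, u_to→KiB: 5625/512.
Next I call dig with p→/rogregi/sniluhi, and see ok.
Calling translate with v→9559, u_from→km, u_to→cm, yielding 955900000.
Calling jot with p→/tre, c→kecre, yielding created.
I try closeout, which returns 1841-07-31.
Next I call translate with v→7/5, u_from→lb, u_to→g, and observe 317514659/500000.
I invoke markday with d→2116-04-21, and observe 2116-04-21.
I invoke yearhop with n→5, → 2121-04-21.

Answer: {haslifu=busnu, rogregi/, rogregi/dapripri/, rogregi/resut/, rogregi/resut/pijal=cudror, rogregi/resut/smigo/}


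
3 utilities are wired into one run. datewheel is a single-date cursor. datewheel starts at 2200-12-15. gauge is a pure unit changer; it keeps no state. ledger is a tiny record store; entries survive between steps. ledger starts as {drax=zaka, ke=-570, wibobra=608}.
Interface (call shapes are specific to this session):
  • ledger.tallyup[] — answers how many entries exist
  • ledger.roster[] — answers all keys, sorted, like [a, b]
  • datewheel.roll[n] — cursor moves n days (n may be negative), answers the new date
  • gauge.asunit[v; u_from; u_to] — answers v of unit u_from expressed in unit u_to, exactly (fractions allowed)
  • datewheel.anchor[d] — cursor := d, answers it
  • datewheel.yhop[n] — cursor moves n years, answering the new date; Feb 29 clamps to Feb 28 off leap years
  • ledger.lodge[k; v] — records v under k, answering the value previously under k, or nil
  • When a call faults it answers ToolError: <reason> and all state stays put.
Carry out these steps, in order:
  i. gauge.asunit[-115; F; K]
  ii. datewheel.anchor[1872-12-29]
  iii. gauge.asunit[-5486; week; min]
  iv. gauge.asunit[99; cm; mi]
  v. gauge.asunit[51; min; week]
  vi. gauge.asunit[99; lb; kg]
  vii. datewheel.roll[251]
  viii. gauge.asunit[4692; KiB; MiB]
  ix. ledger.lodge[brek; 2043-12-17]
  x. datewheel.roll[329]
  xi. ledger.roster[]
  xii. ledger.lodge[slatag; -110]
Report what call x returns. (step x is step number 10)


Invoking gauge.asunit(v='-115', u_from='F', u_to='K'): 11489/60.
Next I call datewheel.anchor(d='1872-12-29'), → 1872-12-29.
I invoke gauge.asunit(v='-5486', u_from='week', u_to='min'), — result: -55298880.
I try gauge.asunit(v='99', u_from='cm', u_to='mi'), which returns 5/8128.
I call gauge.asunit(v='51', u_from='min', u_to='week'), and get 17/3360.
I try gauge.asunit(v='99', u_from='lb', u_to='kg'), yielding 4490564463/100000000.
I call datewheel.roll(n='251'), → 1873-09-06.
Calling gauge.asunit(v='4692', u_from='KiB', u_to='MiB'), → 1173/256.
I call ledger.lodge(k='brek', v='2043-12-17'), → nil.
Invoking datewheel.roll(n='329'), and see 1874-08-01.
I run ledger.roster(), and observe [brek, drax, ke, wibobra].
I run ledger.lodge(k='slatag', v='-110'), yielding nil.

Answer: 1874-08-01


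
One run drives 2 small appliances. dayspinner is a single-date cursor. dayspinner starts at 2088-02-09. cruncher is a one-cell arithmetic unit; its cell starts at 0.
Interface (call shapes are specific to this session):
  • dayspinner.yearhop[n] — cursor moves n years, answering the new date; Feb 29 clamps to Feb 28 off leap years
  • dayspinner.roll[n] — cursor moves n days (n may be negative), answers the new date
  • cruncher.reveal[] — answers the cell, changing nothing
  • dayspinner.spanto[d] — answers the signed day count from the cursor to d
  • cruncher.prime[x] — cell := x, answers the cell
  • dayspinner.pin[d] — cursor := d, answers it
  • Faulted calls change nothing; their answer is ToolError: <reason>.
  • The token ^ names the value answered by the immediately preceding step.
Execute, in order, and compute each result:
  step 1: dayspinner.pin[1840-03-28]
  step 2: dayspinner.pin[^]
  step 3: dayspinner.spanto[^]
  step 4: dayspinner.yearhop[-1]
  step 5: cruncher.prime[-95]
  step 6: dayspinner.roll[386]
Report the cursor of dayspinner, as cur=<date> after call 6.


Answer: cur=1840-04-17

Derivation:
Act: dayspinner.pin[d=1840-03-28]
Obs: 1840-03-28
Act: dayspinner.pin[d=^]
Obs: 1840-03-28
Act: dayspinner.spanto[d=^]
Obs: 0
Act: dayspinner.yearhop[n=-1]
Obs: 1839-03-28
Act: cruncher.prime[x=-95]
Obs: -95
Act: dayspinner.roll[n=386]
Obs: 1840-04-17


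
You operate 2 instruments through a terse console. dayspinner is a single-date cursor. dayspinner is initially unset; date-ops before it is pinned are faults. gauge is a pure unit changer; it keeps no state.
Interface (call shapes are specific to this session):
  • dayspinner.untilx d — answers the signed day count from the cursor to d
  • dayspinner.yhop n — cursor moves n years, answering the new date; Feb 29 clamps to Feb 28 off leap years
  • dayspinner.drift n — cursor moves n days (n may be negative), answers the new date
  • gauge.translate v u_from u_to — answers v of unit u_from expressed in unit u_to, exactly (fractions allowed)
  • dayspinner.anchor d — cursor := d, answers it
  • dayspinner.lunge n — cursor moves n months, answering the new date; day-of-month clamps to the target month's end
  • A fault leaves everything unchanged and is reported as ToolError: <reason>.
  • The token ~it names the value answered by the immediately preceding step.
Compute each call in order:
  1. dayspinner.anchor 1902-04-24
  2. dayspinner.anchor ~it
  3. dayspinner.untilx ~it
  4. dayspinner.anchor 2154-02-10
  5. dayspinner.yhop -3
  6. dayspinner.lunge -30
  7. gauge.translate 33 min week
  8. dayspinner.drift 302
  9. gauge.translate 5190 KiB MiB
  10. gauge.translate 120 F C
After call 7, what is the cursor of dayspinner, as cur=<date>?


Answer: cur=2148-08-10

Derivation:
$ dayspinner.anchor d='1902-04-24'
  1902-04-24
$ dayspinner.anchor d='~it'
  1902-04-24
$ dayspinner.untilx d='~it'
  0
$ dayspinner.anchor d='2154-02-10'
  2154-02-10
$ dayspinner.yhop n='-3'
  2151-02-10
$ dayspinner.lunge n='-30'
  2148-08-10
$ gauge.translate v='33' u_from='min' u_to='week'
  11/3360
$ dayspinner.drift n='302'
  2149-06-08
$ gauge.translate v='5190' u_from='KiB' u_to='MiB'
  2595/512
$ gauge.translate v='120' u_from='F' u_to='C'
  440/9


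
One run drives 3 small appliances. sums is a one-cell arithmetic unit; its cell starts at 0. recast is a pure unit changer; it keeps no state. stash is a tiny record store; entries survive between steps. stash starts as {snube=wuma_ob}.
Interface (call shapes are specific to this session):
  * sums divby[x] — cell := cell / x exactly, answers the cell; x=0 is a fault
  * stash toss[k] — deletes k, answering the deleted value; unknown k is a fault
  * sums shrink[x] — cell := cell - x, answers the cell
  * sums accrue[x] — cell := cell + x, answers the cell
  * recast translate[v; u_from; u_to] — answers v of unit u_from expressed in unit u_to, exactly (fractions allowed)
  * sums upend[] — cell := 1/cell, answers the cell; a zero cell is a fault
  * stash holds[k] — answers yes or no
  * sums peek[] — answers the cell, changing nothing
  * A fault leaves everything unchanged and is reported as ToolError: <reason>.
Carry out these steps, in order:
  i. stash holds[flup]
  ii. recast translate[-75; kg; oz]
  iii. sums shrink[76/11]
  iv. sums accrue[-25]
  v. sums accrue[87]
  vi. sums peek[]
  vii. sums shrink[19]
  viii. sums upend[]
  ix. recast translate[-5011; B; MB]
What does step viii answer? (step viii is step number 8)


>> stash holds(k: flup)
<< no
>> recast translate(v: -75, u_from: kg, u_to: oz)
<< -120000000000/45359237
>> sums shrink(x: 76/11)
<< -76/11
>> sums accrue(x: -25)
<< -351/11
>> sums accrue(x: 87)
<< 606/11
>> sums peek()
<< 606/11
>> sums shrink(x: 19)
<< 397/11
>> sums upend()
<< 11/397
>> recast translate(v: -5011, u_from: B, u_to: MB)
<< -5011/1000000

Answer: 11/397


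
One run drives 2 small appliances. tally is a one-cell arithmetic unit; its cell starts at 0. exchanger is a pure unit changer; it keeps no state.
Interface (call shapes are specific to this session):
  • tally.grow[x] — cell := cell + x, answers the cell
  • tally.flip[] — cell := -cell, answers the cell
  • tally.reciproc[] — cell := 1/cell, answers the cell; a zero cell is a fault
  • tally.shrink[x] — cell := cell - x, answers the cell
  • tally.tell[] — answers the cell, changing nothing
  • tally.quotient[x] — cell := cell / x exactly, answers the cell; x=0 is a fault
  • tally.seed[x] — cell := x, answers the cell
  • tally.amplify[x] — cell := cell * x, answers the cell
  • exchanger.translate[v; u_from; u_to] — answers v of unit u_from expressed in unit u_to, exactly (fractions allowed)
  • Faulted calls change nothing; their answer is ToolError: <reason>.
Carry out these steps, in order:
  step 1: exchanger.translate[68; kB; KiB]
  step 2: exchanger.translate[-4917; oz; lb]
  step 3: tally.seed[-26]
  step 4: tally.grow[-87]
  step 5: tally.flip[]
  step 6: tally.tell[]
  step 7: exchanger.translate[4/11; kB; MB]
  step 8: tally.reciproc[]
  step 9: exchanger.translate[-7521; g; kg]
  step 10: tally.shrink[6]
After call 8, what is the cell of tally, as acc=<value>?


>>> exchanger.translate 68 kB KiB
[out] 2125/32
>>> exchanger.translate -4917 oz lb
[out] -4917/16
>>> tally.seed -26
[out] -26
>>> tally.grow -87
[out] -113
>>> tally.flip
[out] 113
>>> tally.tell
[out] 113
>>> exchanger.translate 4/11 kB MB
[out] 1/2750
>>> tally.reciproc
[out] 1/113
>>> exchanger.translate -7521 g kg
[out] -7521/1000
>>> tally.shrink 6
[out] -677/113

Answer: acc=1/113


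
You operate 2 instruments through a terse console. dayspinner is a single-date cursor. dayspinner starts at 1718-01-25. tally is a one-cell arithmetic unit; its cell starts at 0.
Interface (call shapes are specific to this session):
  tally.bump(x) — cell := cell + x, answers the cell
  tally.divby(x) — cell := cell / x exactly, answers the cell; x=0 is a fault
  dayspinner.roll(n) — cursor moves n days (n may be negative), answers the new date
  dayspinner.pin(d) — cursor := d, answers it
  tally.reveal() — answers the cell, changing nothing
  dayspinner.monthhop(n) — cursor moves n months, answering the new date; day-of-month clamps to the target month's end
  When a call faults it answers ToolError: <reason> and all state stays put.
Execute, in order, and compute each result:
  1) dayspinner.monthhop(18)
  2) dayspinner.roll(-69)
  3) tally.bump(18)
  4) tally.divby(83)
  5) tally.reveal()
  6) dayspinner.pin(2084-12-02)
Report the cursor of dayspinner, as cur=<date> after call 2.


Answer: cur=1719-05-17

Derivation:
% monthhop(n='18') ~> 1719-07-25
% roll(n='-69') ~> 1719-05-17
% bump(x='18') ~> 18
% divby(x='83') ~> 18/83
% reveal() ~> 18/83
% pin(d='2084-12-02') ~> 2084-12-02


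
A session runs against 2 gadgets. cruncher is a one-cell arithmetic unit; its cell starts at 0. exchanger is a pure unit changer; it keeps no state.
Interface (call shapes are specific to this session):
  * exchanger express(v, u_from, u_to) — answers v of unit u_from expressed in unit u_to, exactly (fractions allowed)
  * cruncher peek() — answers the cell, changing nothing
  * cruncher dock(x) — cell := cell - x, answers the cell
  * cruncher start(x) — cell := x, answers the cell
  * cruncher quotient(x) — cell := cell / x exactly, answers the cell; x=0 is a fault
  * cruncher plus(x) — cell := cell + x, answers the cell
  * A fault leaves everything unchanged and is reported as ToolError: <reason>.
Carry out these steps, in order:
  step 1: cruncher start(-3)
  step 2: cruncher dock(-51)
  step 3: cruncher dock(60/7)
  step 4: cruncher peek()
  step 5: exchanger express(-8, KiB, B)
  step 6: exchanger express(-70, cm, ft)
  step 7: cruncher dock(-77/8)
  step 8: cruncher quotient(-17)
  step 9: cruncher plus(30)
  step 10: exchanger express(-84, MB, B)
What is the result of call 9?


Answer: 25813/952

Derivation:
Using cruncher start with -3, — result: -3.
Invoking cruncher dock with -51, yielding 48.
I run cruncher dock with 60/7, and see 276/7.
Next I call cruncher peek(), and get 276/7.
Next I call exchanger express with -8, KiB, B, and see -8192.
Next I call exchanger express with -70, cm, ft: -875/381.
I use cruncher dock with -77/8, and see 2747/56.
Now I run cruncher quotient with -17: -2747/952.
I invoke cruncher plus with 30, which returns 25813/952.
I call exchanger express with -84, MB, B, and see -84000000.


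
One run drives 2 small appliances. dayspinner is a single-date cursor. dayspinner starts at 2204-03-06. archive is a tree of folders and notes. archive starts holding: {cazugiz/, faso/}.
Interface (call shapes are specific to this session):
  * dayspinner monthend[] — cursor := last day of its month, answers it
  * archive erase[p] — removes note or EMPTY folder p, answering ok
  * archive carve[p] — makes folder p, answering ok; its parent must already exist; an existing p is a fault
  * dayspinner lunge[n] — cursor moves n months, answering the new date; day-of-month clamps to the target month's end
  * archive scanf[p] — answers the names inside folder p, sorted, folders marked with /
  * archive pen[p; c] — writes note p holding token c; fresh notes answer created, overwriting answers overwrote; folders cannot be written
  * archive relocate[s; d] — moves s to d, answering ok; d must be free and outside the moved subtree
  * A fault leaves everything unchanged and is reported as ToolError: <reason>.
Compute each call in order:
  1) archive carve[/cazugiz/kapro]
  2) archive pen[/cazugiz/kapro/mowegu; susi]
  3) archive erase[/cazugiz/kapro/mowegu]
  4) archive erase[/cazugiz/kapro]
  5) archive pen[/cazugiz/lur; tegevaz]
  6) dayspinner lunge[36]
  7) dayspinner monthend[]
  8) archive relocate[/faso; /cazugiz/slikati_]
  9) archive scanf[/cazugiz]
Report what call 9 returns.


Calling archive carve using /cazugiz/kapro: ok.
I run archive pen using /cazugiz/kapro/mowegu, susi, which returns created.
Invoking archive erase using /cazugiz/kapro/mowegu, and get ok.
I run archive erase using /cazugiz/kapro, which returns ok.
I use archive pen using /cazugiz/lur, tegevaz, yielding created.
Then dayspinner lunge using 36, yielding 2207-03-06.
I try dayspinner monthend(), — result: 2207-03-31.
Now I run archive relocate using /faso, /cazugiz/slikati_, and see ok.
Next I call archive scanf using /cazugiz, yielding [lur, slikati_/].

Answer: [lur, slikati_/]


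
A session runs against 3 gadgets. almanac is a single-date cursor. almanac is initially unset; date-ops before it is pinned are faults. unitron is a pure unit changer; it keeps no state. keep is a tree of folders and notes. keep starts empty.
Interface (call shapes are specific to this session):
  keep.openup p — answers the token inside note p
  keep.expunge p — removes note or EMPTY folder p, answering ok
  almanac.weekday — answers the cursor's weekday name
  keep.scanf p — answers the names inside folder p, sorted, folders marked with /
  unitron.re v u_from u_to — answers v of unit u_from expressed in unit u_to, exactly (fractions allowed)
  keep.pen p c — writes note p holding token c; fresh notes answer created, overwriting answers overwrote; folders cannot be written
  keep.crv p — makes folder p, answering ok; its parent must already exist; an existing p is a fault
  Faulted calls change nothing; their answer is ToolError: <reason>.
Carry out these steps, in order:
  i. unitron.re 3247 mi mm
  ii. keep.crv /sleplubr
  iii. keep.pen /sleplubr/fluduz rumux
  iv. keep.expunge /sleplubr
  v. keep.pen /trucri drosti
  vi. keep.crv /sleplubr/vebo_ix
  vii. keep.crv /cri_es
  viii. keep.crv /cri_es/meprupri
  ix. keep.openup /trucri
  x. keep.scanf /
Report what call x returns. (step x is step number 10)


>>> re v: 3247 u_from: mi u_to: mm
= 5225539968
>>> crv p: /sleplubr
= ok
>>> pen p: /sleplubr/fluduz c: rumux
= created
>>> expunge p: /sleplubr
= ToolError: not empty
>>> pen p: /trucri c: drosti
= created
>>> crv p: /sleplubr/vebo_ix
= ok
>>> crv p: /cri_es
= ok
>>> crv p: /cri_es/meprupri
= ok
>>> openup p: /trucri
= drosti
>>> scanf p: /
= [cri_es/, sleplubr/, trucri]

Answer: [cri_es/, sleplubr/, trucri]


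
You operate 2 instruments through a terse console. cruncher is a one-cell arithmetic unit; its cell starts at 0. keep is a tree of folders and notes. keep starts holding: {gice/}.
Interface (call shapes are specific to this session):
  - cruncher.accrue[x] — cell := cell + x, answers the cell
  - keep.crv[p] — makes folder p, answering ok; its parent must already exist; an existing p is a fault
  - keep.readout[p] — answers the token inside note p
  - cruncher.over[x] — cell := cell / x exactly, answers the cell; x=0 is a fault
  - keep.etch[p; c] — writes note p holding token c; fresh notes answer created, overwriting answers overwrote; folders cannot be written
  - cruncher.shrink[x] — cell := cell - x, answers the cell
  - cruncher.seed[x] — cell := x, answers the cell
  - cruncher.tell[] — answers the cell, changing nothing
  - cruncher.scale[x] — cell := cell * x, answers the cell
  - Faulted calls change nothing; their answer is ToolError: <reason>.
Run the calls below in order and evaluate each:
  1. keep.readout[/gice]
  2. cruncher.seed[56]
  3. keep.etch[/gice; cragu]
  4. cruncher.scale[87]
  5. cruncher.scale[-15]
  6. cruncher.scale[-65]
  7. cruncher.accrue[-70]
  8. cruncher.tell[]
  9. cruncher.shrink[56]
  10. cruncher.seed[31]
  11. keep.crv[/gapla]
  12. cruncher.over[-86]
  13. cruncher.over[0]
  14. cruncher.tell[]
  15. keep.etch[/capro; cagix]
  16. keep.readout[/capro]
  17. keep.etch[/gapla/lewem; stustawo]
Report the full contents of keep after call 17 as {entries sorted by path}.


Now I run keep.readout(p: /gice): ToolError: is a directory.
I run cruncher.seed(x: 56), yielding 56.
Next I call keep.etch(p: /gice, c: cragu): ToolError: is a directory.
Invoking cruncher.scale(x: 87), and observe 4872.
I call cruncher.scale(x: -15), and get -73080.
Then cruncher.scale(x: -65), and get 4750200.
Invoking cruncher.accrue(x: -70), and observe 4750130.
I call cruncher.tell, which returns 4750130.
I use cruncher.shrink(x: 56), and see 4750074.
I try cruncher.seed(x: 31), and observe 31.
Using keep.crv(p: /gapla), and get ok.
I call cruncher.over(x: -86), and observe -31/86.
Next I call cruncher.over(x: 0), giving ToolError: division by zero.
Calling cruncher.tell, giving -31/86.
Calling keep.etch(p: /capro, c: cagix), and observe created.
Invoking keep.readout(p: /capro), → cagix.
I try keep.etch(p: /gapla/lewem, c: stustawo), → created.

Answer: {capro=cagix, gapla/, gapla/lewem=stustawo, gice/}


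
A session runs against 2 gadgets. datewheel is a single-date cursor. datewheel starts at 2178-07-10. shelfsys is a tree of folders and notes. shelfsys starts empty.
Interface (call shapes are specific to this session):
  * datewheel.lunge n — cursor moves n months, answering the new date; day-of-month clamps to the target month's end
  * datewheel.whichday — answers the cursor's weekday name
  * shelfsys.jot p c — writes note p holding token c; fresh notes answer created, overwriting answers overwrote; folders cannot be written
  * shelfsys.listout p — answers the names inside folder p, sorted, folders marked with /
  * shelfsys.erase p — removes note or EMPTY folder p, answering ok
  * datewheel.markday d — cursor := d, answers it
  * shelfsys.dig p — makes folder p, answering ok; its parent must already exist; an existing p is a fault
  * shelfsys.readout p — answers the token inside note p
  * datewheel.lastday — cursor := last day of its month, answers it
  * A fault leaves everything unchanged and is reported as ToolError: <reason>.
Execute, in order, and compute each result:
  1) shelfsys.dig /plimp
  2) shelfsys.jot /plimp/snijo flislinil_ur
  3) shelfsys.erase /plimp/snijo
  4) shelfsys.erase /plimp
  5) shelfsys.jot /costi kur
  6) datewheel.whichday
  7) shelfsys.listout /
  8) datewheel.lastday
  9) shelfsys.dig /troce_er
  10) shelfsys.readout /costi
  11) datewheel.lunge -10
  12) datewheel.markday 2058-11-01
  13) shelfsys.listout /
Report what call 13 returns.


Answer: [costi, troce_er/]

Derivation:
[in] shelfsys.dig p='/plimp'
[out] ok
[in] shelfsys.jot p='/plimp/snijo' c='flislinil_ur'
[out] created
[in] shelfsys.erase p='/plimp/snijo'
[out] ok
[in] shelfsys.erase p='/plimp'
[out] ok
[in] shelfsys.jot p='/costi' c='kur'
[out] created
[in] datewheel.whichday
[out] Friday
[in] shelfsys.listout p='/'
[out] [costi]
[in] datewheel.lastday
[out] 2178-07-31
[in] shelfsys.dig p='/troce_er'
[out] ok
[in] shelfsys.readout p='/costi'
[out] kur
[in] datewheel.lunge n='-10'
[out] 2177-09-30
[in] datewheel.markday d='2058-11-01'
[out] 2058-11-01
[in] shelfsys.listout p='/'
[out] [costi, troce_er/]


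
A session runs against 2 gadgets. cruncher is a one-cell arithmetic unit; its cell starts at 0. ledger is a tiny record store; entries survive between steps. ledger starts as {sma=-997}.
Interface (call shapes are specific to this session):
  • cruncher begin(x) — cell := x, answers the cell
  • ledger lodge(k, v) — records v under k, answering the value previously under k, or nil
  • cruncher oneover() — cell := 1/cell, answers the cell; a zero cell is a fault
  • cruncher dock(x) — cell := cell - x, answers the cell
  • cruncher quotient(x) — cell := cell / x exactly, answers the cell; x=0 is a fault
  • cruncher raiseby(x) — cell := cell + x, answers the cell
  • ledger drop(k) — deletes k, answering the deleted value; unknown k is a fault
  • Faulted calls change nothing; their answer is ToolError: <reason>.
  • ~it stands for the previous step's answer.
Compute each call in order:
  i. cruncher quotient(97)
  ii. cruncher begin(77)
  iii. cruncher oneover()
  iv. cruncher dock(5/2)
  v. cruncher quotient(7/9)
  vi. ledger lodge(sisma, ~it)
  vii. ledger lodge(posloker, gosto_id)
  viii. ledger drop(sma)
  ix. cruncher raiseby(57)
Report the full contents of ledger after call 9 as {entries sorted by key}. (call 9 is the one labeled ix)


Answer: {posloker=gosto_id, sisma=-3447/1078}

Derivation:
I use cruncher quotient(x: 97), — result: 0.
Next I call cruncher begin(x: 77), → 77.
I try cruncher oneover, and get 1/77.
I call cruncher dock(x: 5/2), and get -383/154.
Then cruncher quotient(x: 7/9), and see -3447/1078.
I use ledger lodge(k: sisma, v: ~it): nil.
I call ledger lodge(k: posloker, v: gosto_id), which returns nil.
Now I run ledger drop(k: sma), giving -997.
Calling cruncher raiseby(x: 57), and observe 57999/1078.


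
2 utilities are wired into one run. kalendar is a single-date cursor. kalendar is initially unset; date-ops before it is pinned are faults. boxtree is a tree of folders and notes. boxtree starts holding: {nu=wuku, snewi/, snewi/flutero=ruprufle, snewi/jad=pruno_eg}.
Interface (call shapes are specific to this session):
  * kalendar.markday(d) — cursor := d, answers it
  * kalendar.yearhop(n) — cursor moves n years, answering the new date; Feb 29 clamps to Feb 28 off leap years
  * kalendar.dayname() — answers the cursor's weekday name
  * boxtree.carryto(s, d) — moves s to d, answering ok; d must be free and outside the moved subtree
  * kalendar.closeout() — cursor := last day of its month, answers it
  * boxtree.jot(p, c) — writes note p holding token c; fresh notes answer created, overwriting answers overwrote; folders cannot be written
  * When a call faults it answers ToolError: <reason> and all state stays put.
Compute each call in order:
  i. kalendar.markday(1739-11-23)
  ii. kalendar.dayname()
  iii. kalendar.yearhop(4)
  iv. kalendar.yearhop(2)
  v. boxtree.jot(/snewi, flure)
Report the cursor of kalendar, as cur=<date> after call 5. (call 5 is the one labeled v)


Answer: cur=1745-11-23

Derivation:
I call kalendar.markday passing d: 1739-11-23, and observe 1739-11-23.
I use kalendar.dayname, and get Monday.
Invoking kalendar.yearhop passing n: 4, which returns 1743-11-23.
Calling kalendar.yearhop passing n: 2, yielding 1745-11-23.
Calling boxtree.jot passing p: /snewi, c: flure, giving ToolError: is a directory.
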